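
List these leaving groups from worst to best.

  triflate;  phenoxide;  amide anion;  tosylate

Leaving-group ability tracks the stability of the departed species; conjugate-acid pKₐ is the usual yardstick (lower pKₐ → better LG).
triflate: pKₐ(CF₃SO₃H (triflic acid)) ≈ -14
tosylate: pKₐ(p-CH₃C₆H₄SO₃H (TsOH)) ≈ -2.8
phenoxide: pKₐ(C₆H₅OH (phenol)) ≈ 10
amide anion: pKₐ(NH₃) ≈ 38
Reversing gives the worst-to-best order requested.

amide anion < phenoxide < tosylate < triflate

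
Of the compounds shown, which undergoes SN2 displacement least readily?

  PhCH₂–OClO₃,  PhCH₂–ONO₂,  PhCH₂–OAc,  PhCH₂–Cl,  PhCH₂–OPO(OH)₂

The skeletons are identical, so relative rate is governed entirely by leaving-group ability.
The more stable X⁻ (or X) is on its own — i.e. the weaker a base it is — the better a leaving group it makes.
PhCH₂–OClO₃ loses ClO₄⁻: pKₐ(HClO₄) ≈ -10
PhCH₂–Cl loses Cl⁻: pKₐ(HCl) ≈ -7
PhCH₂–ONO₂ loses NO₃⁻: pKₐ(HNO₃) ≈ -1.3
PhCH₂–OPO(OH)₂ loses H₂PO₄⁻: pKₐ(H₃PO₄) ≈ 2.1
PhCH₂–OAc loses AcO⁻: pKₐ(CH₃COOH) ≈ 4.8

PhCH₂–OAc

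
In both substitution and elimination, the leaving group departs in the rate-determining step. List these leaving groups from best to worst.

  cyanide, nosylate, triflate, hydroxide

triflate: pKₐ(CF₃SO₃H (triflic acid)) ≈ -14 — charge spread over three oxygens and a CF₃ group; the premier leaving group in synthesis
nosylate: pKₐ(p-O₂NC₆H₄SO₃H) ≈ -3.5
cyanide: pKₐ(HCN) ≈ 9.2
hydroxide: pKₐ(H₂O) ≈ 15.7

triflate > nosylate > cyanide > hydroxide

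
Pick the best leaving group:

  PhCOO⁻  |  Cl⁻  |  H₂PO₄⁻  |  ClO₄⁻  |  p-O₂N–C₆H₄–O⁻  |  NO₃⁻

ClO₄⁻

ClO₄⁻: pKₐ(HClO₄) ≈ -10
Cl⁻: pKₐ(HCl) ≈ -7
NO₃⁻: pKₐ(HNO₃) ≈ -1.3
H₂PO₄⁻: pKₐ(H₃PO₄) ≈ 2.1
PhCOO⁻: pKₐ(C₆H₅COOH) ≈ 4.2
p-O₂N–C₆H₄–O⁻: pKₐ(p-nitrophenol) ≈ 7.2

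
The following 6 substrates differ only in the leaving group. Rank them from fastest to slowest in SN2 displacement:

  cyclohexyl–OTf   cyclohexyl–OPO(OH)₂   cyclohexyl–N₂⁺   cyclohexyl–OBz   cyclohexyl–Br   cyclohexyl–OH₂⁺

cyclohexyl–N₂⁺ > cyclohexyl–OTf > cyclohexyl–Br > cyclohexyl–OH₂⁺ > cyclohexyl–OPO(OH)₂ > cyclohexyl–OBz

Same R in every case — rank the leaving groups.
Leaving-group ability tracks the stability of the departed species; conjugate-acid pKₐ is the usual yardstick (lower pKₐ → better LG).
cyclohexyl–N₂⁺ loses N₂: no meaningful conjugate acid; N₂ departs as an exceptionally stable neutral molecule
cyclohexyl–OTf loses OTf⁻: pKₐ(CF₃SO₃H (triflic acid)) ≈ -14
cyclohexyl–Br loses Br⁻: pKₐ(HBr) ≈ -9
cyclohexyl–OH₂⁺ loses H₂O: pKₐ(H₃O⁺) ≈ -1.7
cyclohexyl–OPO(OH)₂ loses H₂PO₄⁻: pKₐ(H₃PO₄) ≈ 2.1
cyclohexyl–OBz loses PhCOO⁻: pKₐ(C₆H₅COOH) ≈ 4.2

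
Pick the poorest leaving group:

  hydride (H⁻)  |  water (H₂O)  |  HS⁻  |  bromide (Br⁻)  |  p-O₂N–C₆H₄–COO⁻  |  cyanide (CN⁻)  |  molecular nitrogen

Leaving-group ability tracks the stability of the departed species; conjugate-acid pKₐ is the usual yardstick (lower pKₐ → better LG).
molecular nitrogen: no meaningful conjugate acid; N₂ departs as an exceptionally stable neutral molecule
bromide (Br⁻): pKₐ(HBr) ≈ -9
water (H₂O): pKₐ(H₃O⁺) ≈ -1.7
p-O₂N–C₆H₄–COO⁻: pKₐ(p-nitrobenzoic acid) ≈ 3.4
HS⁻: pKₐ(H₂S) ≈ 7
cyanide (CN⁻): pKₐ(HCN) ≈ 9.2
hydride (H⁻): pKₐ(H₂) ≈ 36

hydride (H⁻)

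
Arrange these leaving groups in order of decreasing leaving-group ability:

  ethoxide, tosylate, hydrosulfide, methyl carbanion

tosylate: pKₐ(p-CH₃C₆H₄SO₃H (TsOH)) ≈ -2.8
hydrosulfide: pKₐ(H₂S) ≈ 7
ethoxide: pKₐ(CH₃CH₂OH) ≈ 16 — strong base; alkoxides do not leave unassisted
methyl carbanion: pKₐ(CH₄) ≈ 48

tosylate > hydrosulfide > ethoxide > methyl carbanion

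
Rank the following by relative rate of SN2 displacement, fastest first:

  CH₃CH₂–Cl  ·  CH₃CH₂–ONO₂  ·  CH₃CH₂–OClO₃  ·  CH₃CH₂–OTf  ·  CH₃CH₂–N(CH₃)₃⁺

CH₃CH₂–OTf > CH₃CH₂–OClO₃ > CH₃CH₂–Cl > CH₃CH₂–ONO₂ > CH₃CH₂–N(CH₃)₃⁺

With the same alkyl group throughout, only the leaving group differentiates the rates.
A good leaving group is a weak base: the lower the pKₐ of its conjugate acid, the more readily it departs.
CH₃CH₂–OTf loses OTf⁻: pKₐ(CF₃SO₃H (triflic acid)) ≈ -14
CH₃CH₂–OClO₃ loses ClO₄⁻: pKₐ(HClO₄) ≈ -10
CH₃CH₂–Cl loses Cl⁻: pKₐ(HCl) ≈ -7
CH₃CH₂–ONO₂ loses NO₃⁻: pKₐ(HNO₃) ≈ -1.3
CH₃CH₂–N(CH₃)₃⁺ loses NR'₃: pKₐ(R'₃NH⁺) ≈ 10.7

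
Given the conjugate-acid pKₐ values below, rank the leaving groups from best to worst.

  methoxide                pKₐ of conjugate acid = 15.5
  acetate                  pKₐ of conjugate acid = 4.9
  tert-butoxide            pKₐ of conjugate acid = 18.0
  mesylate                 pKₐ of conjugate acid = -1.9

mesylate > acetate > methoxide > tert-butoxide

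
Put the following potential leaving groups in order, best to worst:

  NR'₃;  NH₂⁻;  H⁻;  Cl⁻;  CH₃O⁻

A good leaving group is a weak base: the lower the pKₐ of its conjugate acid, the more readily it departs.
Cl⁻: pKₐ(HCl) ≈ -7 — moderately weak base
NR'₃: pKₐ(R'₃NH⁺) ≈ 10.7 — neutral but still a fairly strong base; Hofmann-elimination LG
CH₃O⁻: pKₐ(CH₃OH) ≈ 15.5 — strong base; alkoxides do not leave unassisted
H⁻: pKₐ(H₂) ≈ 36
NH₂⁻: pKₐ(NH₃) ≈ 38

Cl⁻ > NR'₃ > CH₃O⁻ > H⁻ > NH₂⁻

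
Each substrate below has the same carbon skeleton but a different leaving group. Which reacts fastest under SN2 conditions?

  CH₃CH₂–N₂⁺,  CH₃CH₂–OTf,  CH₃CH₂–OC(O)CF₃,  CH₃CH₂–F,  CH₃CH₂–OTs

With the same alkyl group throughout, only the leaving group differentiates the rates.
Leaving-group ability tracks the stability of the departed species; conjugate-acid pKₐ is the usual yardstick (lower pKₐ → better LG).
CH₃CH₂–N₂⁺ loses N₂: no meaningful conjugate acid; N₂ departs as an exceptionally stable neutral molecule
CH₃CH₂–OTf loses OTf⁻: pKₐ(CF₃SO₃H (triflic acid)) ≈ -14
CH₃CH₂–OTs loses OTs⁻: pKₐ(p-CH₃C₆H₄SO₃H (TsOH)) ≈ -2.8
CH₃CH₂–OC(O)CF₃ loses CF₃COO⁻: pKₐ(CF₃COOH) ≈ 0.2
CH₃CH₂–F loses F⁻: pKₐ(HF) ≈ 3.2

CH₃CH₂–N₂⁺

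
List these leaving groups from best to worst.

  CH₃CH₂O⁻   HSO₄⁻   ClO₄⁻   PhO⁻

ClO₄⁻: pKₐ(HClO₄) ≈ -10
HSO₄⁻: pKₐ(H₂SO₄) ≈ -3 — conjugate base of a strong mineral acid
PhO⁻: pKₐ(C₆H₅OH (phenol)) ≈ 10 — resonance into the ring helps, but still a poor LG
CH₃CH₂O⁻: pKₐ(CH₃CH₂OH) ≈ 16 — strong base; alkoxides do not leave unassisted

ClO₄⁻ > HSO₄⁻ > PhO⁻ > CH₃CH₂O⁻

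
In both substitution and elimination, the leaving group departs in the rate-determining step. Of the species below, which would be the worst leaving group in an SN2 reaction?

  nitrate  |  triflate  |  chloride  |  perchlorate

Leaving-group ability tracks the stability of the departed species; conjugate-acid pKₐ is the usual yardstick (lower pKₐ → better LG).
triflate: pKₐ(CF₃SO₃H (triflic acid)) ≈ -14
perchlorate: pKₐ(HClO₄) ≈ -10
chloride: pKₐ(HCl) ≈ -7
nitrate: pKₐ(HNO₃) ≈ -1.3

nitrate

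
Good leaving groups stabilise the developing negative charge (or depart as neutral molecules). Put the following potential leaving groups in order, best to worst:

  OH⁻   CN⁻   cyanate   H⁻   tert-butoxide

The more stable X⁻ (or X) is on its own — i.e. the weaker a base it is — the better a leaving group it makes.
cyanate: pKₐ(HOCN) ≈ 3.5
CN⁻: pKₐ(HCN) ≈ 9.2
OH⁻: pKₐ(H₂O) ≈ 15.7
tert-butoxide: pKₐ(t-BuOH) ≈ 18
H⁻: pKₐ(H₂) ≈ 36

cyanate > CN⁻ > OH⁻ > tert-butoxide > H⁻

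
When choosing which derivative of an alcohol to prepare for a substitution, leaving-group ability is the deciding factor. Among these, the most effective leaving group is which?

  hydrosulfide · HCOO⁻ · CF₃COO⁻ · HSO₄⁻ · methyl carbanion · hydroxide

The more stable X⁻ (or X) is on its own — i.e. the weaker a base it is — the better a leaving group it makes.
HSO₄⁻: pKₐ(H₂SO₄) ≈ -3
CF₃COO⁻: pKₐ(CF₃COOH) ≈ 0.2
HCOO⁻: pKₐ(HCOOH) ≈ 3.8
hydrosulfide: pKₐ(H₂S) ≈ 7
hydroxide: pKₐ(H₂O) ≈ 15.7
methyl carbanion: pKₐ(CH₄) ≈ 48

HSO₄⁻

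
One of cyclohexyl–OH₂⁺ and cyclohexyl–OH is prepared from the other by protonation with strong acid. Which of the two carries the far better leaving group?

cyclohexyl–OH₂⁺

From cyclohexyl–OH the departing group would be OH⁻ (pKₐ(H₂O) ≈ 15.7). Strong base; essentially never leaves without prior activation.
From cyclohexyl–OH₂⁺ the leaving group is H₂O (pKₐ(H₃O⁺) ≈ -1.7). Neutral; leaves from a protonated alcohol (R–OH₂⁺).
Protonation with strong acid works by converting the leaving group from hydroxide to neutral water, making cyclohexyl–OH₂⁺ enormously more reactive.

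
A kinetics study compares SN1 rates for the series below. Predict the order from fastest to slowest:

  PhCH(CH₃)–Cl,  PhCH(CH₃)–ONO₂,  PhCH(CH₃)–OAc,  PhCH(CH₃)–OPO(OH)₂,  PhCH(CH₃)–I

PhCH(CH₃)–I > PhCH(CH₃)–Cl > PhCH(CH₃)–ONO₂ > PhCH(CH₃)–OPO(OH)₂ > PhCH(CH₃)–OAc

The skeletons are identical, so relative rate is governed entirely by leaving-group ability.
Rank by basicity of the departing species: weakest base leaves most easily.
PhCH(CH₃)–I loses I⁻: pKₐ(HI) ≈ -10
PhCH(CH₃)–Cl loses Cl⁻: pKₐ(HCl) ≈ -7
PhCH(CH₃)–ONO₂ loses NO₃⁻: pKₐ(HNO₃) ≈ -1.3
PhCH(CH₃)–OPO(OH)₂ loses H₂PO₄⁻: pKₐ(H₃PO₄) ≈ 2.1
PhCH(CH₃)–OAc loses AcO⁻: pKₐ(CH₃COOH) ≈ 4.8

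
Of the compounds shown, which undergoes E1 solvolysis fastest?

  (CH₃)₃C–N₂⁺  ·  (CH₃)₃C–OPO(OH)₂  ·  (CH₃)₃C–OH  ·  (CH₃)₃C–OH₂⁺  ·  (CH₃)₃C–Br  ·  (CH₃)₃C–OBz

With the same alkyl group throughout, only the leaving group differentiates the rates.
The more stable X⁻ (or X) is on its own — i.e. the weaker a base it is — the better a leaving group it makes.
(CH₃)₃C–N₂⁺ loses N₂: no meaningful conjugate acid; N₂ departs as an exceptionally stable neutral molecule
(CH₃)₃C–Br loses Br⁻: pKₐ(HBr) ≈ -9
(CH₃)₃C–OH₂⁺ loses H₂O: pKₐ(H₃O⁺) ≈ -1.7
(CH₃)₃C–OPO(OH)₂ loses H₂PO₄⁻: pKₐ(H₃PO₄) ≈ 2.1
(CH₃)₃C–OBz loses PhCOO⁻: pKₐ(C₆H₅COOH) ≈ 4.2
(CH₃)₃C–OH loses OH⁻: pKₐ(H₂O) ≈ 15.7

(CH₃)₃C–N₂⁺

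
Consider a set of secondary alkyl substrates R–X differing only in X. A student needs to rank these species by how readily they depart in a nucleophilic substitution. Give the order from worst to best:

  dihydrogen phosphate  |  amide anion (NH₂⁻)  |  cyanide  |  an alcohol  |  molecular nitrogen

amide anion (NH₂⁻) < cyanide < dihydrogen phosphate < an alcohol < molecular nitrogen

Rank by basicity of the departing species: weakest base leaves most easily.
molecular nitrogen: no meaningful conjugate acid; N₂ departs as an exceptionally stable neutral molecule
an alcohol: pKₐ(R'OH₂⁺) ≈ -2.4 — neutral; leaves from a protonated ether (an oxonium ion, R–O(H)R'⁺)
dihydrogen phosphate: pKₐ(H₃PO₄) ≈ 2.1
cyanide: pKₐ(HCN) ≈ 9.2
amide anion (NH₂⁻): pKₐ(NH₃) ≈ 38 — extremely strong base; never a leaving group
Listed from poorest to best leaving group as asked.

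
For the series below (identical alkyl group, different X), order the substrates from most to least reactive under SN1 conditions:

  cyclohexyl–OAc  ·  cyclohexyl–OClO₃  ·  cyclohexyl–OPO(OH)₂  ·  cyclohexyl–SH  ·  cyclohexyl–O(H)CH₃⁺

cyclohexyl–OClO₃ > cyclohexyl–O(H)CH₃⁺ > cyclohexyl–OPO(OH)₂ > cyclohexyl–OAc > cyclohexyl–SH

Identical carbon frameworks mean the comparison reduces to leaving-group quality.
Rank by basicity of the departing species: weakest base leaves most easily.
cyclohexyl–OClO₃ loses ClO₄⁻: pKₐ(HClO₄) ≈ -10
cyclohexyl–O(H)CH₃⁺ loses R'OH: pKₐ(R'OH₂⁺) ≈ -2.4
cyclohexyl–OPO(OH)₂ loses H₂PO₄⁻: pKₐ(H₃PO₄) ≈ 2.1
cyclohexyl–OAc loses AcO⁻: pKₐ(CH₃COOH) ≈ 4.8
cyclohexyl–SH loses HS⁻: pKₐ(H₂S) ≈ 7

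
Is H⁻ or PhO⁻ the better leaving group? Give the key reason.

PhO⁻

PhO⁻ is the better leaving group.
pKₐ(C₆H₅OH (phenol)) ≈ 10 versus pKₐ(H₂) ≈ 36: PhO⁻ is the much weaker base.
Resonance into the ring helps, but still a poor LG.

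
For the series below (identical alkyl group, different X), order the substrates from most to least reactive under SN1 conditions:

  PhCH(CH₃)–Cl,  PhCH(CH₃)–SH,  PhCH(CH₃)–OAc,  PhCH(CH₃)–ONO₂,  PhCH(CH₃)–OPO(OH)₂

Same R in every case — rank the leaving groups.
Leaving-group ability tracks the stability of the departed species; conjugate-acid pKₐ is the usual yardstick (lower pKₐ → better LG).
PhCH(CH₃)–Cl loses Cl⁻: pKₐ(HCl) ≈ -7
PhCH(CH₃)–ONO₂ loses NO₃⁻: pKₐ(HNO₃) ≈ -1.3
PhCH(CH₃)–OPO(OH)₂ loses H₂PO₄⁻: pKₐ(H₃PO₄) ≈ 2.1
PhCH(CH₃)–OAc loses AcO⁻: pKₐ(CH₃COOH) ≈ 4.8
PhCH(CH₃)–SH loses HS⁻: pKₐ(H₂S) ≈ 7

PhCH(CH₃)–Cl > PhCH(CH₃)–ONO₂ > PhCH(CH₃)–OPO(OH)₂ > PhCH(CH₃)–OAc > PhCH(CH₃)–SH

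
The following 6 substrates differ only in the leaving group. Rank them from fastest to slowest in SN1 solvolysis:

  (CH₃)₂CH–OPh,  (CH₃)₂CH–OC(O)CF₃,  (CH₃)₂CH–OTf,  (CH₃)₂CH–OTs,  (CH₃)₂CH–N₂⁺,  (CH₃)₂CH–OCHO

(CH₃)₂CH–N₂⁺ > (CH₃)₂CH–OTf > (CH₃)₂CH–OTs > (CH₃)₂CH–OC(O)CF₃ > (CH₃)₂CH–OCHO > (CH₃)₂CH–OPh

With the same alkyl group throughout, only the leaving group differentiates the rates.
Rank by basicity of the departing species: weakest base leaves most easily.
(CH₃)₂CH–N₂⁺ loses N₂: no meaningful conjugate acid; N₂ departs as an exceptionally stable neutral molecule
(CH₃)₂CH–OTf loses OTf⁻: pKₐ(CF₃SO₃H (triflic acid)) ≈ -14
(CH₃)₂CH–OTs loses OTs⁻: pKₐ(p-CH₃C₆H₄SO₃H (TsOH)) ≈ -2.8
(CH₃)₂CH–OC(O)CF₃ loses CF₃COO⁻: pKₐ(CF₃COOH) ≈ 0.2
(CH₃)₂CH–OCHO loses HCOO⁻: pKₐ(HCOOH) ≈ 3.8
(CH₃)₂CH–OPh loses PhO⁻: pKₐ(C₆H₅OH (phenol)) ≈ 10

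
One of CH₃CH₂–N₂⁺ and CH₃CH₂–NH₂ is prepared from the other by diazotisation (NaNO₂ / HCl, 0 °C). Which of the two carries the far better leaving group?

From CH₃CH₂–NH₂ the departing group would be NH₂⁻ (pKₐ(NH₃) ≈ 38). Extremely strong base; never a leaving group.
From CH₃CH₂–N₂⁺ the leaving group is N₂ (no meaningful conjugate acid; N₂ departs as an exceptionally stable neutral molecule).
Diazotisation (NaNO₂ / HCl, 0 °C) works by generating a diazonium salt that expels N₂, making CH₃CH₂–N₂⁺ enormously more reactive.

CH₃CH₂–N₂⁺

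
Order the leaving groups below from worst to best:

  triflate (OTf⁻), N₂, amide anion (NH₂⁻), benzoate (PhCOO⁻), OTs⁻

Leaving-group ability tracks the stability of the departed species; conjugate-acid pKₐ is the usual yardstick (lower pKₐ → better LG).
N₂: no meaningful conjugate acid; N₂ departs as an exceptionally stable neutral molecule
triflate (OTf⁻): pKₐ(CF₃SO₃H (triflic acid)) ≈ -14 — charge spread over three oxygens and a CF₃ group; the premier leaving group in synthesis
OTs⁻: pKₐ(p-CH₃C₆H₄SO₃H (TsOH)) ≈ -2.8
benzoate (PhCOO⁻): pKₐ(C₆H₅COOH) ≈ 4.2 — aryl carboxylate
amide anion (NH₂⁻): pKₐ(NH₃) ≈ 38 — extremely strong base; never a leaving group
The question asks for worst first, so the sequence is read in increasing leaving-group ability.

amide anion (NH₂⁻) < benzoate (PhCOO⁻) < OTs⁻ < triflate (OTf⁻) < N₂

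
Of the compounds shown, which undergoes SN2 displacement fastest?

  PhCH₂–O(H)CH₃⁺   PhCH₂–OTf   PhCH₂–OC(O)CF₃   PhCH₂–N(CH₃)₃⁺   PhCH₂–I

Identical carbon frameworks mean the comparison reduces to leaving-group quality.
The more stable X⁻ (or X) is on its own — i.e. the weaker a base it is — the better a leaving group it makes.
PhCH₂–OTf loses OTf⁻: pKₐ(CF₃SO₃H (triflic acid)) ≈ -14
PhCH₂–I loses I⁻: pKₐ(HI) ≈ -10
PhCH₂–O(H)CH₃⁺ loses R'OH: pKₐ(R'OH₂⁺) ≈ -2.4
PhCH₂–OC(O)CF₃ loses CF₃COO⁻: pKₐ(CF₃COOH) ≈ 0.2
PhCH₂–N(CH₃)₃⁺ loses NR'₃: pKₐ(R'₃NH⁺) ≈ 10.7

PhCH₂–OTf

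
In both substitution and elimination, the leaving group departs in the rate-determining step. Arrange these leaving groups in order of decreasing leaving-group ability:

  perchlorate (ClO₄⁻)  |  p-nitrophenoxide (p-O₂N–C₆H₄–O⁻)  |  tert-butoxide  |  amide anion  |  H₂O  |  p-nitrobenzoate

perchlorate (ClO₄⁻) > H₂O > p-nitrobenzoate > p-nitrophenoxide (p-O₂N–C₆H₄–O⁻) > tert-butoxide > amide anion

Rank by basicity of the departing species: weakest base leaves most easily.
perchlorate (ClO₄⁻): pKₐ(HClO₄) ≈ -10 — extremely weak base; rarely used for safety reasons
H₂O: pKₐ(H₃O⁺) ≈ -1.7
p-nitrobenzoate: pKₐ(p-nitrobenzoic acid) ≈ 3.4 — electron-withdrawing nitro group stabilises the carboxylate
p-nitrophenoxide (p-O₂N–C₆H₄–O⁻): pKₐ(p-nitrophenol) ≈ 7.2 — nitro group delocalises the charge; the classic chromogenic LG
tert-butoxide: pKₐ(t-BuOH) ≈ 18 — bulky, strongly basic alkoxide
amide anion: pKₐ(NH₃) ≈ 38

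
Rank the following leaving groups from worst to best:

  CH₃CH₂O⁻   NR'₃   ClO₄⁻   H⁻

The more stable X⁻ (or X) is on its own — i.e. the weaker a base it is — the better a leaving group it makes.
ClO₄⁻: pKₐ(HClO₄) ≈ -10 — extremely weak base; rarely used for safety reasons
NR'₃: pKₐ(R'₃NH⁺) ≈ 10.7
CH₃CH₂O⁻: pKₐ(CH₃CH₂OH) ≈ 16
H⁻: pKₐ(H₂) ≈ 36
The question asks for worst first, so the sequence is read in increasing leaving-group ability.

H⁻ < CH₃CH₂O⁻ < NR'₃ < ClO₄⁻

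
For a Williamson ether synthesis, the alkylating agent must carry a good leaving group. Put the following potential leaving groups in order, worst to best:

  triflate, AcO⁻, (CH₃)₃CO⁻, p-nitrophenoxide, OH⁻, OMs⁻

Leaving-group ability tracks the stability of the departed species; conjugate-acid pKₐ is the usual yardstick (lower pKₐ → better LG).
triflate: pKₐ(CF₃SO₃H (triflic acid)) ≈ -14
OMs⁻: pKₐ(CH₃SO₃H (MsOH)) ≈ -1.9
AcO⁻: pKₐ(CH₃COOH) ≈ 4.8
p-nitrophenoxide: pKₐ(p-nitrophenol) ≈ 7.2
OH⁻: pKₐ(H₂O) ≈ 15.7
(CH₃)₃CO⁻: pKₐ(t-BuOH) ≈ 18
Reversing gives the worst-to-best order requested.

(CH₃)₃CO⁻ < OH⁻ < p-nitrophenoxide < AcO⁻ < OMs⁻ < triflate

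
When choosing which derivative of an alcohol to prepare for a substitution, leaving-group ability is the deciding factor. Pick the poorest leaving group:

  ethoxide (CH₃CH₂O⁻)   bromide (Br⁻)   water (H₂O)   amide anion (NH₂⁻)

Rank by basicity of the departing species: weakest base leaves most easily.
bromide (Br⁻): pKₐ(HBr) ≈ -9
water (H₂O): pKₐ(H₃O⁺) ≈ -1.7
ethoxide (CH₃CH₂O⁻): pKₐ(CH₃CH₂OH) ≈ 16
amide anion (NH₂⁻): pKₐ(NH₃) ≈ 38

amide anion (NH₂⁻)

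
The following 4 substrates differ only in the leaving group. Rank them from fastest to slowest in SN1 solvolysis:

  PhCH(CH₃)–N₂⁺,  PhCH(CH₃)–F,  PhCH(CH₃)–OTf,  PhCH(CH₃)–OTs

PhCH(CH₃)–N₂⁺ > PhCH(CH₃)–OTf > PhCH(CH₃)–OTs > PhCH(CH₃)–F

With the same alkyl group throughout, only the leaving group differentiates the rates.
Leaving-group ability tracks the stability of the departed species; conjugate-acid pKₐ is the usual yardstick (lower pKₐ → better LG).
PhCH(CH₃)–N₂⁺ loses N₂: no meaningful conjugate acid; N₂ departs as an exceptionally stable neutral molecule
PhCH(CH₃)–OTf loses OTf⁻: pKₐ(CF₃SO₃H (triflic acid)) ≈ -14
PhCH(CH₃)–OTs loses OTs⁻: pKₐ(p-CH₃C₆H₄SO₃H (TsOH)) ≈ -2.8
PhCH(CH₃)–F loses F⁻: pKₐ(HF) ≈ 3.2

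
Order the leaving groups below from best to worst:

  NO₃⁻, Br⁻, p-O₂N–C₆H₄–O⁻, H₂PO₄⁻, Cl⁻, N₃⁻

Br⁻ > Cl⁻ > NO₃⁻ > H₂PO₄⁻ > N₃⁻ > p-O₂N–C₆H₄–O⁻

Br⁻: pKₐ(HBr) ≈ -9
Cl⁻: pKₐ(HCl) ≈ -7
NO₃⁻: pKₐ(HNO₃) ≈ -1.3
H₂PO₄⁻: pKₐ(H₃PO₄) ≈ 2.1
N₃⁻: pKₐ(HN₃) ≈ 4.7
p-O₂N–C₆H₄–O⁻: pKₐ(p-nitrophenol) ≈ 7.2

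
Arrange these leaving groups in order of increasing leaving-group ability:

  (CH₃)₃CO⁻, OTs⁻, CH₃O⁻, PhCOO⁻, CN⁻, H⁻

H⁻ < (CH₃)₃CO⁻ < CH₃O⁻ < CN⁻ < PhCOO⁻ < OTs⁻

Rank by basicity of the departing species: weakest base leaves most easily.
OTs⁻: pKₐ(p-CH₃C₆H₄SO₃H (TsOH)) ≈ -2.8 — resonance-delocalised arenesulfonate
PhCOO⁻: pKₐ(C₆H₅COOH) ≈ 4.2 — aryl carboxylate
CN⁻: pKₐ(HCN) ≈ 9.2 — sp carbon stabilises the charge somewhat, but still a poor LG
CH₃O⁻: pKₐ(CH₃OH) ≈ 15.5 — strong base; alkoxides do not leave unassisted
(CH₃)₃CO⁻: pKₐ(t-BuOH) ≈ 18 — bulky, strongly basic alkoxide
H⁻: pKₐ(H₂) ≈ 36 — extremely strong base; leaves only in special hydride-transfer contexts
The question asks for worst first, so the sequence is read in increasing leaving-group ability.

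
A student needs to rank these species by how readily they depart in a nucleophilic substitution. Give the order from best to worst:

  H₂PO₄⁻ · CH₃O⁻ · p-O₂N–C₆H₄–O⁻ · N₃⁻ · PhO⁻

H₂PO₄⁻: pKₐ(H₃PO₄) ≈ 2.1
N₃⁻: pKₐ(HN₃) ≈ 4.7 — linear, resonance-stabilised
p-O₂N–C₆H₄–O⁻: pKₐ(p-nitrophenol) ≈ 7.2 — nitro group delocalises the charge; the classic chromogenic LG
PhO⁻: pKₐ(C₆H₅OH (phenol)) ≈ 10 — resonance into the ring helps, but still a poor LG
CH₃O⁻: pKₐ(CH₃OH) ≈ 15.5 — strong base; alkoxides do not leave unassisted

H₂PO₄⁻ > N₃⁻ > p-O₂N–C₆H₄–O⁻ > PhO⁻ > CH₃O⁻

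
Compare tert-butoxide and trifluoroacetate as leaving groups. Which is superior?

trifluoroacetate is the better leaving group.
pKₐ(CF₃COOH) ≈ 0.2 versus pKₐ(t-BuOH) ≈ 18: trifluoroacetate is the much weaker base.
Strongly electron-withdrawing CF₃ stabilises the carboxylate.

trifluoroacetate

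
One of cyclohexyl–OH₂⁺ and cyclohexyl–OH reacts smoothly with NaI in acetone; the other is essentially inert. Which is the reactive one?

cyclohexyl–OH₂⁺

From cyclohexyl–OH the departing group would be OH⁻ (pKₐ(H₂O) ≈ 15.7). Strong base; essentially never leaves without prior activation.
From cyclohexyl–OH₂⁺ the leaving group is H₂O (pKₐ(H₃O⁺) ≈ -1.7). Neutral; leaves from a protonated alcohol (R–OH₂⁺).
(In practice cyclohexyl–OH₂⁺ is made from cyclohexyl–OH by protonation with strong acid, converting the leaving group from hydroxide to neutral water.)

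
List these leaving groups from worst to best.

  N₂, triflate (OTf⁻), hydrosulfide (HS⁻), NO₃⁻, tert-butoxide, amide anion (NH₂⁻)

The more stable X⁻ (or X) is on its own — i.e. the weaker a base it is — the better a leaving group it makes.
N₂: no meaningful conjugate acid; N₂ departs as an exceptionally stable neutral molecule
triflate (OTf⁻): pKₐ(CF₃SO₃H (triflic acid)) ≈ -14
NO₃⁻: pKₐ(HNO₃) ≈ -1.3
hydrosulfide (HS⁻): pKₐ(H₂S) ≈ 7
tert-butoxide: pKₐ(t-BuOH) ≈ 18
amide anion (NH₂⁻): pKₐ(NH₃) ≈ 38
Reversing gives the worst-to-best order requested.

amide anion (NH₂⁻) < tert-butoxide < hydrosulfide (HS⁻) < NO₃⁻ < triflate (OTf⁻) < N₂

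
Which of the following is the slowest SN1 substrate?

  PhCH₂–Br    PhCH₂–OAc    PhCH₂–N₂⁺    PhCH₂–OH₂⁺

Same R in every case — rank the leaving groups.
The more stable X⁻ (or X) is on its own — i.e. the weaker a base it is — the better a leaving group it makes.
PhCH₂–N₂⁺ loses N₂: no meaningful conjugate acid; N₂ departs as an exceptionally stable neutral molecule
PhCH₂–Br loses Br⁻: pKₐ(HBr) ≈ -9
PhCH₂–OH₂⁺ loses H₂O: pKₐ(H₃O⁺) ≈ -1.7
PhCH₂–OAc loses AcO⁻: pKₐ(CH₃COOH) ≈ 4.8

PhCH₂–OAc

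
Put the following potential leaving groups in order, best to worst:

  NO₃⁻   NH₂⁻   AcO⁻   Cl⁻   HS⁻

Rank by basicity of the departing species: weakest base leaves most easily.
Cl⁻: pKₐ(HCl) ≈ -7
NO₃⁻: pKₐ(HNO₃) ≈ -1.3
AcO⁻: pKₐ(CH₃COOH) ≈ 4.8
HS⁻: pKₐ(H₂S) ≈ 7
NH₂⁻: pKₐ(NH₃) ≈ 38

Cl⁻ > NO₃⁻ > AcO⁻ > HS⁻ > NH₂⁻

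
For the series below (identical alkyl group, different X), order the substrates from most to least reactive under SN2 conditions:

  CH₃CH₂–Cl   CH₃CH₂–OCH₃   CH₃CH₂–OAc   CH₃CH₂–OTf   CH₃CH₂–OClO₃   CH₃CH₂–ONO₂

Same R in every case — rank the leaving groups.
The more stable X⁻ (or X) is on its own — i.e. the weaker a base it is — the better a leaving group it makes.
CH₃CH₂–OTf loses OTf⁻: pKₐ(CF₃SO₃H (triflic acid)) ≈ -14
CH₃CH₂–OClO₃ loses ClO₄⁻: pKₐ(HClO₄) ≈ -10
CH₃CH₂–Cl loses Cl⁻: pKₐ(HCl) ≈ -7
CH₃CH₂–ONO₂ loses NO₃⁻: pKₐ(HNO₃) ≈ -1.3
CH₃CH₂–OAc loses AcO⁻: pKₐ(CH₃COOH) ≈ 4.8
CH₃CH₂–OCH₃ loses CH₃O⁻: pKₐ(CH₃OH) ≈ 15.5

CH₃CH₂–OTf > CH₃CH₂–OClO₃ > CH₃CH₂–Cl > CH₃CH₂–ONO₂ > CH₃CH₂–OAc > CH₃CH₂–OCH₃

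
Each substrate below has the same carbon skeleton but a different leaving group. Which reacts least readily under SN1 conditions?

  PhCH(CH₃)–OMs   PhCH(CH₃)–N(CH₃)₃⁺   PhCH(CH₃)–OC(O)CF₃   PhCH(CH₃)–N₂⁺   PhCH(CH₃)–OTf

PhCH(CH₃)–N(CH₃)₃⁺

Identical carbon frameworks mean the comparison reduces to leaving-group quality.
The more stable X⁻ (or X) is on its own — i.e. the weaker a base it is — the better a leaving group it makes.
PhCH(CH₃)–N₂⁺ loses N₂: no meaningful conjugate acid; N₂ departs as an exceptionally stable neutral molecule
PhCH(CH₃)–OTf loses OTf⁻: pKₐ(CF₃SO₃H (triflic acid)) ≈ -14
PhCH(CH₃)–OMs loses OMs⁻: pKₐ(CH₃SO₃H (MsOH)) ≈ -1.9
PhCH(CH₃)–OC(O)CF₃ loses CF₃COO⁻: pKₐ(CF₃COOH) ≈ 0.2
PhCH(CH₃)–N(CH₃)₃⁺ loses NR'₃: pKₐ(R'₃NH⁺) ≈ 10.7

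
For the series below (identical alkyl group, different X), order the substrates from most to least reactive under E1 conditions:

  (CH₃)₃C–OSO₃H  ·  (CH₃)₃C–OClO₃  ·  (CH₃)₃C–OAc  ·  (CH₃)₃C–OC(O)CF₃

Identical carbon frameworks mean the comparison reduces to leaving-group quality.
The more stable X⁻ (or X) is on its own — i.e. the weaker a base it is — the better a leaving group it makes.
(CH₃)₃C–OClO₃ loses ClO₄⁻: pKₐ(HClO₄) ≈ -10
(CH₃)₃C–OSO₃H loses HSO₄⁻: pKₐ(H₂SO₄) ≈ -3
(CH₃)₃C–OC(O)CF₃ loses CF₃COO⁻: pKₐ(CF₃COOH) ≈ 0.2
(CH₃)₃C–OAc loses AcO⁻: pKₐ(CH₃COOH) ≈ 4.8

(CH₃)₃C–OClO₃ > (CH₃)₃C–OSO₃H > (CH₃)₃C–OC(O)CF₃ > (CH₃)₃C–OAc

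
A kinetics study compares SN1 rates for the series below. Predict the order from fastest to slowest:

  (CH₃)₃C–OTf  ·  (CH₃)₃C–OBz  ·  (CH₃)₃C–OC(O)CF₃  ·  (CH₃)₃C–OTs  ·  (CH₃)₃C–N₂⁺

Identical carbon frameworks mean the comparison reduces to leaving-group quality.
A good leaving group is a weak base: the lower the pKₐ of its conjugate acid, the more readily it departs.
(CH₃)₃C–N₂⁺ loses N₂: no meaningful conjugate acid; N₂ departs as an exceptionally stable neutral molecule
(CH₃)₃C–OTf loses OTf⁻: pKₐ(CF₃SO₃H (triflic acid)) ≈ -14
(CH₃)₃C–OTs loses OTs⁻: pKₐ(p-CH₃C₆H₄SO₃H (TsOH)) ≈ -2.8
(CH₃)₃C–OC(O)CF₃ loses CF₃COO⁻: pKₐ(CF₃COOH) ≈ 0.2
(CH₃)₃C–OBz loses PhCOO⁻: pKₐ(C₆H₅COOH) ≈ 4.2

(CH₃)₃C–N₂⁺ > (CH₃)₃C–OTf > (CH₃)₃C–OTs > (CH₃)₃C–OC(O)CF₃ > (CH₃)₃C–OBz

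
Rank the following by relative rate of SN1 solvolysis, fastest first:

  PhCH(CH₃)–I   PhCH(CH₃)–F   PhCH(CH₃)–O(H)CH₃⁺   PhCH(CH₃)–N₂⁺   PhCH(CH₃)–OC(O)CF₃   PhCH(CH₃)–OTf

Identical carbon frameworks mean the comparison reduces to leaving-group quality.
The more stable X⁻ (or X) is on its own — i.e. the weaker a base it is — the better a leaving group it makes.
PhCH(CH₃)–N₂⁺ loses N₂: no meaningful conjugate acid; N₂ departs as an exceptionally stable neutral molecule
PhCH(CH₃)–OTf loses OTf⁻: pKₐ(CF₃SO₃H (triflic acid)) ≈ -14
PhCH(CH₃)–I loses I⁻: pKₐ(HI) ≈ -10
PhCH(CH₃)–O(H)CH₃⁺ loses R'OH: pKₐ(R'OH₂⁺) ≈ -2.4
PhCH(CH₃)–OC(O)CF₃ loses CF₃COO⁻: pKₐ(CF₃COOH) ≈ 0.2
PhCH(CH₃)–F loses F⁻: pKₐ(HF) ≈ 3.2

PhCH(CH₃)–N₂⁺ > PhCH(CH₃)–OTf > PhCH(CH₃)–I > PhCH(CH₃)–O(H)CH₃⁺ > PhCH(CH₃)–OC(O)CF₃ > PhCH(CH₃)–F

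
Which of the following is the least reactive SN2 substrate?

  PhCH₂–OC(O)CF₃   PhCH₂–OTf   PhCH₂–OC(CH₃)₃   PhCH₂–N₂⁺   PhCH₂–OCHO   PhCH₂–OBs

The skeletons are identical, so relative rate is governed entirely by leaving-group ability.
Leaving-group ability tracks the stability of the departed species; conjugate-acid pKₐ is the usual yardstick (lower pKₐ → better LG).
PhCH₂–N₂⁺ loses N₂: no meaningful conjugate acid; N₂ departs as an exceptionally stable neutral molecule
PhCH₂–OTf loses OTf⁻: pKₐ(CF₃SO₃H (triflic acid)) ≈ -14
PhCH₂–OBs loses OBs⁻: pKₐ(p-BrC₆H₄SO₃H) ≈ -2.8
PhCH₂–OC(O)CF₃ loses CF₃COO⁻: pKₐ(CF₃COOH) ≈ 0.2
PhCH₂–OCHO loses HCOO⁻: pKₐ(HCOOH) ≈ 3.8
PhCH₂–OC(CH₃)₃ loses (CH₃)₃CO⁻: pKₐ(t-BuOH) ≈ 18

PhCH₂–OC(CH₃)₃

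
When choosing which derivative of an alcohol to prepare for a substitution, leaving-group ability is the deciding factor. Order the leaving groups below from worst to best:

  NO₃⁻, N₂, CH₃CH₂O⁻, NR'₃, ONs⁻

A good leaving group is a weak base: the lower the pKₐ of its conjugate acid, the more readily it departs.
N₂: no meaningful conjugate acid; N₂ departs as an exceptionally stable neutral molecule
ONs⁻: pKₐ(p-O₂NC₆H₄SO₃H) ≈ -3.5
NO₃⁻: pKₐ(HNO₃) ≈ -1.3 — resonance-delocalised over three oxygens
NR'₃: pKₐ(R'₃NH⁺) ≈ 10.7 — neutral but still a fairly strong base; Hofmann-elimination LG
CH₃CH₂O⁻: pKₐ(CH₃CH₂OH) ≈ 16 — strong base; alkoxides do not leave unassisted
Reversing gives the worst-to-best order requested.

CH₃CH₂O⁻ < NR'₃ < NO₃⁻ < ONs⁻ < N₂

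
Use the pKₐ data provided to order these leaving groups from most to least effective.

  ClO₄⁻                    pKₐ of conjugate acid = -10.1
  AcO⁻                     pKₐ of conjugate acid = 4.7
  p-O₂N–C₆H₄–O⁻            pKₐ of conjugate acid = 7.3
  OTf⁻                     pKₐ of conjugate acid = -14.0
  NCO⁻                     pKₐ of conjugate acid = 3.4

OTf⁻ > ClO₄⁻ > NCO⁻ > AcO⁻ > p-O₂N–C₆H₄–O⁻

Lower conjugate-acid pKₐ ⇒ weaker base ⇒ better leaving group.
Sorting by the given values: OTf⁻ (-14.0), ClO₄⁻ (-10.1), NCO⁻ (3.4), AcO⁻ (4.7), p-O₂N–C₆H₄–O⁻ (7.3).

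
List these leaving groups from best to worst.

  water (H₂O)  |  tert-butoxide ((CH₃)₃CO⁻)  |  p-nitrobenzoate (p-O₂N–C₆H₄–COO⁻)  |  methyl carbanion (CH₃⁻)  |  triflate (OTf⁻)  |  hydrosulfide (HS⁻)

Rank by basicity of the departing species: weakest base leaves most easily.
triflate (OTf⁻): pKₐ(CF₃SO₃H (triflic acid)) ≈ -14
water (H₂O): pKₐ(H₃O⁺) ≈ -1.7
p-nitrobenzoate (p-O₂N–C₆H₄–COO⁻): pKₐ(p-nitrobenzoic acid) ≈ 3.4
hydrosulfide (HS⁻): pKₐ(H₂S) ≈ 7
tert-butoxide ((CH₃)₃CO⁻): pKₐ(t-BuOH) ≈ 18
methyl carbanion (CH₃⁻): pKₐ(CH₄) ≈ 48

triflate (OTf⁻) > water (H₂O) > p-nitrobenzoate (p-O₂N–C₆H₄–COO⁻) > hydrosulfide (HS⁻) > tert-butoxide ((CH₃)₃CO⁻) > methyl carbanion (CH₃⁻)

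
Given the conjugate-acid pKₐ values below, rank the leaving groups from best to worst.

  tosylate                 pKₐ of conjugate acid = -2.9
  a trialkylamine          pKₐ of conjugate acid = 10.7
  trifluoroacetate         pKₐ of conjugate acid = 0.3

Lower conjugate-acid pKₐ ⇒ weaker base ⇒ better leaving group.
Sorting by the given values: tosylate (-2.9), trifluoroacetate (0.3), a trialkylamine (10.7).

tosylate > trifluoroacetate > a trialkylamine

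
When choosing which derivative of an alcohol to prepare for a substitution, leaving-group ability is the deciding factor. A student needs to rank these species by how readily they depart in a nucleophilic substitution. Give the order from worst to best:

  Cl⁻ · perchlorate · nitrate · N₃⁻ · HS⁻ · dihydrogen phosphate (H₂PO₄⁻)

HS⁻ < N₃⁻ < dihydrogen phosphate (H₂PO₄⁻) < nitrate < Cl⁻ < perchlorate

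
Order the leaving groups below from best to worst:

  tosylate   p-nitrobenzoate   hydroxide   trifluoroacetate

tosylate > trifluoroacetate > p-nitrobenzoate > hydroxide

tosylate: pKₐ(p-CH₃C₆H₄SO₃H (TsOH)) ≈ -2.8
trifluoroacetate: pKₐ(CF₃COOH) ≈ 0.2
p-nitrobenzoate: pKₐ(p-nitrobenzoic acid) ≈ 3.4
hydroxide: pKₐ(H₂O) ≈ 15.7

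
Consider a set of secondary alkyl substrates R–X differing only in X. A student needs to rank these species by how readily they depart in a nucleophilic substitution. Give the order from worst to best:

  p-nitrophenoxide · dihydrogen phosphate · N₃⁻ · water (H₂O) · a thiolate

water (H₂O): pKₐ(H₃O⁺) ≈ -1.7 — neutral; leaves from a protonated alcohol (R–OH₂⁺)
dihydrogen phosphate: pKₐ(H₃PO₄) ≈ 2.1 — moderate base; biological leaving group after further activation
N₃⁻: pKₐ(HN₃) ≈ 4.7
p-nitrophenoxide: pKₐ(p-nitrophenol) ≈ 7.2
a thiolate: pKₐ(RSH (a thiol)) ≈ 10.5 — moderately basic; rarely leaves without activation
Reversing gives the worst-to-best order requested.

a thiolate < p-nitrophenoxide < N₃⁻ < dihydrogen phosphate < water (H₂O)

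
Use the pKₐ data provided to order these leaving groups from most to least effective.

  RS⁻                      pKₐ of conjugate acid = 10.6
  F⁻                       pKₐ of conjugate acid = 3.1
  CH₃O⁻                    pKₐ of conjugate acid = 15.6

Lower conjugate-acid pKₐ ⇒ weaker base ⇒ better leaving group.
Sorting by the given values: F⁻ (3.1), RS⁻ (10.6), CH₃O⁻ (15.6).

F⁻ > RS⁻ > CH₃O⁻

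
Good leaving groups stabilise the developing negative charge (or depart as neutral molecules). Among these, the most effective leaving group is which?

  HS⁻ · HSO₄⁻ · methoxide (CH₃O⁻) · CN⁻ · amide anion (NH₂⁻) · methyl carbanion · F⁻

HSO₄⁻: pKₐ(H₂SO₄) ≈ -3
F⁻: pKₐ(HF) ≈ 3.2
HS⁻: pKₐ(H₂S) ≈ 7
CN⁻: pKₐ(HCN) ≈ 9.2
methoxide (CH₃O⁻): pKₐ(CH₃OH) ≈ 15.5
amide anion (NH₂⁻): pKₐ(NH₃) ≈ 38
methyl carbanion: pKₐ(CH₄) ≈ 48

HSO₄⁻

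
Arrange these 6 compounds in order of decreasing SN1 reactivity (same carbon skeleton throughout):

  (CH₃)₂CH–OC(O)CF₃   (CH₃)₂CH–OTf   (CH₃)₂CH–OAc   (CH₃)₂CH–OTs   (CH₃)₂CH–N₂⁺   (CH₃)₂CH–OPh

(CH₃)₂CH–N₂⁺ > (CH₃)₂CH–OTf > (CH₃)₂CH–OTs > (CH₃)₂CH–OC(O)CF₃ > (CH₃)₂CH–OAc > (CH₃)₂CH–OPh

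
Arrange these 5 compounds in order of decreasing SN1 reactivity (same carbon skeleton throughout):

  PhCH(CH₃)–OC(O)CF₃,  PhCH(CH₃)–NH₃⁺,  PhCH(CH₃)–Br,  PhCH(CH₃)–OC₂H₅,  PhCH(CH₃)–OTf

PhCH(CH₃)–OTf > PhCH(CH₃)–Br > PhCH(CH₃)–OC(O)CF₃ > PhCH(CH₃)–NH₃⁺ > PhCH(CH₃)–OC₂H₅

With the same alkyl group throughout, only the leaving group differentiates the rates.
Rank by basicity of the departing species: weakest base leaves most easily.
PhCH(CH₃)–OTf loses OTf⁻: pKₐ(CF₃SO₃H (triflic acid)) ≈ -14
PhCH(CH₃)–Br loses Br⁻: pKₐ(HBr) ≈ -9
PhCH(CH₃)–OC(O)CF₃ loses CF₃COO⁻: pKₐ(CF₃COOH) ≈ 0.2
PhCH(CH₃)–NH₃⁺ loses NH₃: pKₐ(NH₄⁺) ≈ 9.2
PhCH(CH₃)–OC₂H₅ loses CH₃CH₂O⁻: pKₐ(CH₃CH₂OH) ≈ 16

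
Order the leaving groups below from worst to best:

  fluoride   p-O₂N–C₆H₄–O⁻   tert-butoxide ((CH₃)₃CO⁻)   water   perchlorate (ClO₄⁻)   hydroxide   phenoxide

Leaving-group ability tracks the stability of the departed species; conjugate-acid pKₐ is the usual yardstick (lower pKₐ → better LG).
perchlorate (ClO₄⁻): pKₐ(HClO₄) ≈ -10
water: pKₐ(H₃O⁺) ≈ -1.7
fluoride: pKₐ(HF) ≈ 3.2 — small and strongly basic; the poor halide leaving group
p-O₂N–C₆H₄–O⁻: pKₐ(p-nitrophenol) ≈ 7.2
phenoxide: pKₐ(C₆H₅OH (phenol)) ≈ 10 — resonance into the ring helps, but still a poor LG
hydroxide: pKₐ(H₂O) ≈ 15.7 — strong base; essentially never leaves without prior activation
tert-butoxide ((CH₃)₃CO⁻): pKₐ(t-BuOH) ≈ 18
Reversing gives the worst-to-best order requested.

tert-butoxide ((CH₃)₃CO⁻) < hydroxide < phenoxide < p-O₂N–C₆H₄–O⁻ < fluoride < water < perchlorate (ClO₄⁻)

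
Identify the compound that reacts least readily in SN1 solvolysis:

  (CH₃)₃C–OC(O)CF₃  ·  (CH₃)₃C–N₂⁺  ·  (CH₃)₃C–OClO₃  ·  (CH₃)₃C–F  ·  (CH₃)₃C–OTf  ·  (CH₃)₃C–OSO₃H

Identical carbon frameworks mean the comparison reduces to leaving-group quality.
Rank by basicity of the departing species: weakest base leaves most easily.
(CH₃)₃C–N₂⁺ loses N₂: no meaningful conjugate acid; N₂ departs as an exceptionally stable neutral molecule
(CH₃)₃C–OTf loses OTf⁻: pKₐ(CF₃SO₃H (triflic acid)) ≈ -14
(CH₃)₃C–OClO₃ loses ClO₄⁻: pKₐ(HClO₄) ≈ -10
(CH₃)₃C–OSO₃H loses HSO₄⁻: pKₐ(H₂SO₄) ≈ -3
(CH₃)₃C–OC(O)CF₃ loses CF₃COO⁻: pKₐ(CF₃COOH) ≈ 0.2
(CH₃)₃C–F loses F⁻: pKₐ(HF) ≈ 3.2

(CH₃)₃C–F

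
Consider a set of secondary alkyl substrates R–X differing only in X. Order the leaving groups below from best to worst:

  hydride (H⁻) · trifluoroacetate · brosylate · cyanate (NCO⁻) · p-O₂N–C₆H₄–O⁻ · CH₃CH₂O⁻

brosylate > trifluoroacetate > cyanate (NCO⁻) > p-O₂N–C₆H₄–O⁻ > CH₃CH₂O⁻ > hydride (H⁻)

brosylate: pKₐ(p-BrC₆H₄SO₃H) ≈ -2.8
trifluoroacetate: pKₐ(CF₃COOH) ≈ 0.2
cyanate (NCO⁻): pKₐ(HOCN) ≈ 3.5
p-O₂N–C₆H₄–O⁻: pKₐ(p-nitrophenol) ≈ 7.2 — nitro group delocalises the charge; the classic chromogenic LG
CH₃CH₂O⁻: pKₐ(CH₃CH₂OH) ≈ 16
hydride (H⁻): pKₐ(H₂) ≈ 36 — extremely strong base; leaves only in special hydride-transfer contexts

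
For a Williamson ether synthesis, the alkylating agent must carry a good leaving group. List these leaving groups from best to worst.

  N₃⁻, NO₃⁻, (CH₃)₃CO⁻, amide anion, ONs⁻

ONs⁻: pKₐ(p-O₂NC₆H₄SO₃H) ≈ -3.5 — p-nitro group further stabilises the sulfonate
NO₃⁻: pKₐ(HNO₃) ≈ -1.3
N₃⁻: pKₐ(HN₃) ≈ 4.7
(CH₃)₃CO⁻: pKₐ(t-BuOH) ≈ 18
amide anion: pKₐ(NH₃) ≈ 38 — extremely strong base; never a leaving group

ONs⁻ > NO₃⁻ > N₃⁻ > (CH₃)₃CO⁻ > amide anion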